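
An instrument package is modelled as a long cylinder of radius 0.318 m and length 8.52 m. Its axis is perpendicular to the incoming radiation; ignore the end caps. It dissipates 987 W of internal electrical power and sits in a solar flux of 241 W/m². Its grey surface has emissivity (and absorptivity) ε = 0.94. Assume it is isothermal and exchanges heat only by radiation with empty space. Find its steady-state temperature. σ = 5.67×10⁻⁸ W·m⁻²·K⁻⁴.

T ≈ 222 K

At steady state, absorbed solar power + internal power = radiated power.
Absorbed: α·S·A_cross = 0.94·241·5.419 = 1228 W (cross-section 2rL).
Total input = 1228 + 987 = 2215 W.
Radiated: εσ·A_surf·T⁴ with A_surf = 2πrL = 17.02 m².
T⁴ = 2215/(0.94·5.67×10⁻⁸·17.02) = 2.441×10⁹ K⁴.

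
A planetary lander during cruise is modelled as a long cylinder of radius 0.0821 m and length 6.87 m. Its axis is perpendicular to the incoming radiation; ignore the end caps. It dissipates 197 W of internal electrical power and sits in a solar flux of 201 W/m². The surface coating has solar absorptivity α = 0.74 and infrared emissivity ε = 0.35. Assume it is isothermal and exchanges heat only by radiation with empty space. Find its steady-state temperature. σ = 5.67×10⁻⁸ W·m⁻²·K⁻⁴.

At steady state, absorbed solar power + internal power = radiated power.
Absorbed: α·S·A_cross = 0.74·201·1.128 = 167.8 W (cross-section 2rL).
Total input = 167.8 + 197 = 364.8 W.
Radiated: εσ·A_surf·T⁴ with A_surf = 2πrL = 3.544 m².
T⁴ = 364.8/(0.35·5.67×10⁻⁸·3.544) = 5.187×10⁹ K⁴.

T ≈ 268 K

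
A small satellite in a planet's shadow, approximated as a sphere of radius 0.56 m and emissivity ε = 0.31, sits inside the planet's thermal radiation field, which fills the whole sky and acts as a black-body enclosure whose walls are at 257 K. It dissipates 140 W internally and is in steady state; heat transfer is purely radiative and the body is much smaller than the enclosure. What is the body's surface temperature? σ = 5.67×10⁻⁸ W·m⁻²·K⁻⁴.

For a small grey body in a large enclosure, net radiated power = εσA(T⁴ − T_w⁴).
Steady state: P = εσA(T⁴ − T_w⁴) with A = 4πr² = 3.941 m².
T⁴ = P/(εσA) + T_w⁴ = 140/(0.31·5.67×10⁻⁸·3.941) + (257)⁴
    = 2.021×10⁹ + 4.362×10⁹ = 6.384×10⁹ K⁴.

T ≈ 283 K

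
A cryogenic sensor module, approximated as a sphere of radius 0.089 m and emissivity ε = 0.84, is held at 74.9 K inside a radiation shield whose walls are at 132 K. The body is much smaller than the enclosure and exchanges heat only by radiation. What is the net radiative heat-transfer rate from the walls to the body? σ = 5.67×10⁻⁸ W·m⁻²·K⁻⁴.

P_net ≈ 1.29 W

For a small grey body in a large enclosure: P_net = εσA(T_body⁴ − T_wall⁴).
A = 4πr² = 0.09954 m²; T_body⁴ − T_wall⁴ = 3.147×10⁷ − 3.036×10⁸ = -2.721×10⁸ K⁴.
|P_net| = 0.84·5.67×10⁻⁸·0.09954·2.721×10⁸.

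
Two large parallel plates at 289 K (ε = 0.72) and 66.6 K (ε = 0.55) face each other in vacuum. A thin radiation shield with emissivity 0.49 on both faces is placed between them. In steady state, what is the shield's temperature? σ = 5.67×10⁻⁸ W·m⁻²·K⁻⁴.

In steady state the net flux on the hot side equals that on the cold side.
σ(T₁⁴−T_s⁴)/D₁ = σ(T_s⁴−T₂⁴)/D₂, with D₁ = 1/ε₁+1/ε_s−1 = 2.430, D₂ = 1/ε_s+1/ε₂−1 = 2.859.
Solve for T_s⁴: T_s⁴ = (D₂·T₁⁴ + D₁·T₂⁴)/(D₁+D₂) = 3.780×10⁹ K⁴.

T_s ≈ 248 K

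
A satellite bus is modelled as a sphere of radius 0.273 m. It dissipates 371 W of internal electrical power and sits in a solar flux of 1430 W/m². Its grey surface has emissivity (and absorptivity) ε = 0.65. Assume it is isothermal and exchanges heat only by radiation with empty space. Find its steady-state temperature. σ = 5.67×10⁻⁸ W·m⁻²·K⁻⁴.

T ≈ 361 K

At steady state, absorbed solar power + internal power = radiated power.
Absorbed: α·S·A_cross = 0.65·1430·0.2341 = 217.6 W (cross-section πr²).
Total input = 217.6 + 371 = 588.6 W.
Radiated: εσ·A_surf·T⁴ with A_surf = 4πr² = 0.9366 m².
T⁴ = 588.6/(0.65·5.67×10⁻⁸·0.9366) = 1.705×10¹⁰ K⁴.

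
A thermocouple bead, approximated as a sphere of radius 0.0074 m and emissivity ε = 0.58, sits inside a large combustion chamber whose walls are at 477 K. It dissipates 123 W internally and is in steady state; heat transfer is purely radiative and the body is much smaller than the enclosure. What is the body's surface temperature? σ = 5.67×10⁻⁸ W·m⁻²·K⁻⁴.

For a small grey body in a large enclosure, net radiated power = εσA(T⁴ − T_w⁴).
Steady state: P = εσA(T⁴ − T_w⁴) with A = 4πr² = 6.881×10⁻⁴ m².
T⁴ = P/(εσA) + T_w⁴ = 123/(0.58·5.67×10⁻⁸·6.881×10⁻⁴) + (477)⁴
    = 5.435×10¹² + 5.177×10¹⁰ = 5.487×10¹² K⁴.

T ≈ 1530 K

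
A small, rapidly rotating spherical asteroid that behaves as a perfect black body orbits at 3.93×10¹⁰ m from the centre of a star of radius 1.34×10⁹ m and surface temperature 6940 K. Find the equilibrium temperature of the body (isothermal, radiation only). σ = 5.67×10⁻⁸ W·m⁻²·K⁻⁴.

The star's surface emits σT_*⁴; at distance d the flux is S = σT_*⁴(R_*/d)².
S = 5.67×10⁻⁸·(6940)⁴·(1.34×10⁹/3.93×10¹⁰)² = 1.529×10⁵ W/m².
For an isothermal sphere T⁴ = (1−a)S/(4σ) = 6.742×10¹¹ K⁴.

T ≈ 906 K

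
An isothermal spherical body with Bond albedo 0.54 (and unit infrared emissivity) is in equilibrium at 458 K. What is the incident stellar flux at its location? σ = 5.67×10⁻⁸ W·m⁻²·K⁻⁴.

(1−a)S·πr² = σ·4πr²·T⁴ ⇒ S = 4σT⁴/(1−a).
S = 4·5.67×10⁻⁸·4.400×10¹⁰/0.460.

S ≈ 21700 W/m²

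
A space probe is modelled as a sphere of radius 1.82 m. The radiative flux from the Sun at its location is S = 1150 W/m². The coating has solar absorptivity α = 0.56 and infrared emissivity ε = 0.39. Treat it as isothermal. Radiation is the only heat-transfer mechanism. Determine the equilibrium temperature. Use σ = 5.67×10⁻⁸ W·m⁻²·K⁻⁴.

At equilibrium, absorbed power = emitted power.
Absorbing cross-section = πr² = 10.41 m²; emitting surface = 4πr² = 41.62 m² (ratio 4).
αS·A_cross = εσ·A_surf·T⁴  ⇒  T⁴ = αS/(ε·4σ).
T⁴ = 0.560·1150/(0.39·4·5.67×10⁻⁸) = 7.281×10⁹ K⁴.
T = (7.281×10⁹)^(1/4).

T ≈ 292 K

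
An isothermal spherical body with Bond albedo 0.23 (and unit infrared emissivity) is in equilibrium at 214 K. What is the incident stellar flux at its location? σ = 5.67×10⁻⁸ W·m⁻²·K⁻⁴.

(1−a)S·πr² = σ·4πr²·T⁴ ⇒ S = 4σT⁴/(1−a).
S = 4·5.67×10⁻⁸·2.097×10⁹/0.770.

S ≈ 618 W/m²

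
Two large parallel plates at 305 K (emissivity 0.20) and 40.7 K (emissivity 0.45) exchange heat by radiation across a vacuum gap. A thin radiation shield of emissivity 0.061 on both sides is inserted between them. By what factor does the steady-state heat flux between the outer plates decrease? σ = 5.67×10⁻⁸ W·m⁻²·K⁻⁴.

factor ≈ 6.11

Without shield: q₀ = σΔ(T⁴)/(1/ε₁+1/ε₂−1) with denominator 6.222.
With shield the two gaps are in series; the resistances add: (1/ε₁+1/ε_s−1)+(1/ε_s+1/ε₂−1) = 20.39+17.62 = 38.01.
Heat-flux ratio q₀/q = 38.01/6.222.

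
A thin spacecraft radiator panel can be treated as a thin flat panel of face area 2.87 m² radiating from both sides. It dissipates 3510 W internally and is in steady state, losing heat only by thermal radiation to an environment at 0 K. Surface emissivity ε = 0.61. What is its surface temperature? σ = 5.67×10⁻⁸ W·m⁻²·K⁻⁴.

T ≈ 365 K

Steady state: internal power = radiated power, P = εσA T⁴.
Radiating area A = 2·2.87 = 5.740 m².
T⁴ = P/(εσA) = 3510/(0.61·5.67×10⁻⁸·5.740) = 1.768×10¹⁰ K⁴.
T = (1.768×10¹⁰)^(1/4).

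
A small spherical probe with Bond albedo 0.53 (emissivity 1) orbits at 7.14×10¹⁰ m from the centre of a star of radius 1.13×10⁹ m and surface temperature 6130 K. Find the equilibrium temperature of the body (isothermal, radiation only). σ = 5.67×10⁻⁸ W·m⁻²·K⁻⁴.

The star's surface emits σT_*⁴; at distance d the flux is S = σT_*⁴(R_*/d)².
S = 5.67×10⁻⁸·(6130)⁴·(1.13×10⁹/7.14×10¹⁰)² = 20050 W/m².
For an isothermal sphere T⁴ = (1−a)S/(4σ) = 4.156×10¹⁰ K⁴.

T ≈ 452 K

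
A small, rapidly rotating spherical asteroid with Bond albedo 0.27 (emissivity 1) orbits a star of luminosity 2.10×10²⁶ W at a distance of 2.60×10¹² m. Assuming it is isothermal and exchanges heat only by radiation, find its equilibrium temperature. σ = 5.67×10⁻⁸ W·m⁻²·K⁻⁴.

First find the stellar flux at distance d: S = L/(4πd²) = 2.10×10²⁶/(4π·(2.60×10¹²)²) = 2.472 W/m².
For an isothermal sphere, absorbed (1−a)S·πr² = emitted σ·4πr²·T⁴, so T⁴ = (1−a)S/(4σ).
T⁴ = 0.730·2.472/(4·5.67×10⁻⁸) = 7.957×10⁶ K⁴.

T ≈ 53.1 K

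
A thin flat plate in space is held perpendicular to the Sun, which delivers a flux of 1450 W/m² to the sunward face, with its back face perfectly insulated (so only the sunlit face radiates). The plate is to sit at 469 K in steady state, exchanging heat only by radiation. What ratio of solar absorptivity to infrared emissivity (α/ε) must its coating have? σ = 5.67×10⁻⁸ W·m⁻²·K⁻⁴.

Balance: αS·A = εσ·1A·T⁴ ⇒ α/ε = σT⁴/S.
α/ε = 5.67×10⁻⁸·(469)⁴/1450 = 5.67×10⁻⁸·4.838×10¹⁰/1450.

α/ε ≈ 1.89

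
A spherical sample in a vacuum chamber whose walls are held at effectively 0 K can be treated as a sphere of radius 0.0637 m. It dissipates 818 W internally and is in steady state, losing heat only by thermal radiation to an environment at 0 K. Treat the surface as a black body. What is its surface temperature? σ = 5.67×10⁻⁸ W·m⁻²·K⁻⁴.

T ≈ 729 K

Steady state: internal power = radiated power, P = εσA T⁴.
Radiating area A = 4πr² = 0.05099 m².
T⁴ = P/(εσA) = 818/(1.0·5.67×10⁻⁸·0.05099) = 2.829×10¹¹ K⁴.
T = (2.829×10¹¹)^(1/4).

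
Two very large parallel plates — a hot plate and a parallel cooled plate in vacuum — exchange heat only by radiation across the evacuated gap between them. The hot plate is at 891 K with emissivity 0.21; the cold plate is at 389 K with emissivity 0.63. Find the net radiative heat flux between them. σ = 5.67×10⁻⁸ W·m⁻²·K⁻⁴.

q ≈ 6440 W/m²

For two infinite grey parallel plates, q = σ(T₁⁴ − T₂⁴)/(1/ε₁ + 1/ε₂ − 1).
T₁⁴ − T₂⁴ = 6.302×10¹¹ − 2.290×10¹⁰ = 6.073×10¹¹ K⁴.
1/ε₁ + 1/ε₂ − 1 = 4.762 + 1.587 − 1 = 5.349.
q = 5.67×10⁻⁸ × 6.073×10¹¹ / 5.349.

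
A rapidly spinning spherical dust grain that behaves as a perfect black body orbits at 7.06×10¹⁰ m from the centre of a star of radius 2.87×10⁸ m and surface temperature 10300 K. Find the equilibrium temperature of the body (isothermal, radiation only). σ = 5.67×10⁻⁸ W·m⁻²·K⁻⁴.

T ≈ 464 K

The star's surface emits σT_*⁴; at distance d the flux is S = σT_*⁴(R_*/d)².
S = 5.67×10⁻⁸·(10300)⁴·(2.87×10⁸/7.06×10¹⁰)² = 10550 W/m².
For an isothermal sphere T⁴ = (1−a)S/(4σ) = 4.650×10¹⁰ K⁴.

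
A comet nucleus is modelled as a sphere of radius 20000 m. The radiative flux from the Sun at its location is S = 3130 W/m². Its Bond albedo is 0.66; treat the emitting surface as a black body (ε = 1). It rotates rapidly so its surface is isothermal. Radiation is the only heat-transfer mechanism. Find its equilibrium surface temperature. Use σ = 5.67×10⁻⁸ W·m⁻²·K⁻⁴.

At equilibrium, absorbed power = emitted power.
Absorbing cross-section = πr² = 1.257×10⁹ m²; emitting surface = 4πr² = 5.027×10⁹ m² (ratio 4).
(1−a)S·A_cross = εσ·A_surf·T⁴  ⇒  T⁴ = (1−a)S/(4σ).
T⁴ = 0.340·3130/(4·5.67×10⁻⁸) = 4.692×10⁹ K⁴.
T = (4.692×10⁹)^(1/4).

T ≈ 262 K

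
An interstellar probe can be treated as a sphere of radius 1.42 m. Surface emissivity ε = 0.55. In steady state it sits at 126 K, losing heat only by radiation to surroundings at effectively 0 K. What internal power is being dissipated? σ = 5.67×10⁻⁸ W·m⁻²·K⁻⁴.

P ≈ 199 W

Steady state: P = εσA T⁴.
A = 4πr² = 25.34 m²; T⁴ = (126)⁴ = 2.520×10⁸ K⁴.
P = 0.55 × 5.67×10⁻⁸ × 25.34 × 2.520×10⁸.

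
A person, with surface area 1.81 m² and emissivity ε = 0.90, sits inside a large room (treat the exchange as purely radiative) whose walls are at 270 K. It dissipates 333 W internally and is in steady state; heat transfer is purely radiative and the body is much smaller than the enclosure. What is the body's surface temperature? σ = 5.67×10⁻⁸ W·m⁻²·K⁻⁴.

For a small grey body in a large enclosure, net radiated power = εσA(T⁴ − T_w⁴).
Steady state: P = εσA(T⁴ − T_w⁴) with A = 1.81 m².
T⁴ = P/(εσA) + T_w⁴ = 333/(0.90·5.67×10⁻⁸·1.810) + (270)⁴
    = 3.605×10⁹ + 5.314×10⁹ = 8.920×10⁹ K⁴.

T ≈ 307 K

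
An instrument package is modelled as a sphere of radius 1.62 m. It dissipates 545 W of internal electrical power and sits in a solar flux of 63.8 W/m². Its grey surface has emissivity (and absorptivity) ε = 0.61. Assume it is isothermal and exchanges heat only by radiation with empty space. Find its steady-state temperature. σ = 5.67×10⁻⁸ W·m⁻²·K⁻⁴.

At steady state, absorbed solar power + internal power = radiated power.
Absorbed: α·S·A_cross = 0.61·63.8·8.245 = 320.9 W (cross-section πr²).
Total input = 320.9 + 545 = 865.9 W.
Radiated: εσ·A_surf·T⁴ with A_surf = 4πr² = 32.98 m².
T⁴ = 865.9/(0.61·5.67×10⁻⁸·32.98) = 7.591×10⁸ K⁴.

T ≈ 166 K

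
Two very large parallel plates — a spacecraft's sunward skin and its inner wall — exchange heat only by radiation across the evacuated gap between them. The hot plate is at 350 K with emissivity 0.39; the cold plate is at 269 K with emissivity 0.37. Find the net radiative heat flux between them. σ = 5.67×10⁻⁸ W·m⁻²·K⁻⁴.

For two infinite grey parallel plates, q = σ(T₁⁴ − T₂⁴)/(1/ε₁ + 1/ε₂ − 1).
T₁⁴ − T₂⁴ = 1.501×10¹⁰ − 5.236×10⁹ = 9.770×10⁹ K⁴.
1/ε₁ + 1/ε₂ − 1 = 2.564 + 2.703 − 1 = 4.267.
q = 5.67×10⁻⁸ × 9.770×10⁹ / 4.267.

q ≈ 130 W/m²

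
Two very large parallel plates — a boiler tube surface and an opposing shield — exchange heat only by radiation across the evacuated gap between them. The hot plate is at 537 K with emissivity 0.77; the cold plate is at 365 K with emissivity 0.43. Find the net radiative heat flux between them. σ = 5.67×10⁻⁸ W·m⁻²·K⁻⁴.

q ≈ 1410 W/m²

For two infinite grey parallel plates, q = σ(T₁⁴ − T₂⁴)/(1/ε₁ + 1/ε₂ − 1).
T₁⁴ − T₂⁴ = 8.316×10¹⁰ − 1.775×10¹⁰ = 6.541×10¹⁰ K⁴.
1/ε₁ + 1/ε₂ − 1 = 1.299 + 2.326 − 1 = 2.624.
q = 5.67×10⁻⁸ × 6.541×10¹⁰ / 2.624.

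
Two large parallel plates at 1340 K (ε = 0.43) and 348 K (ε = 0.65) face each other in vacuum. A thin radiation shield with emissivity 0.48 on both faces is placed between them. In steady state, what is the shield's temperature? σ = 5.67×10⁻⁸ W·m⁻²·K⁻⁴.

T_s ≈ 1090 K

In steady state the net flux on the hot side equals that on the cold side.
σ(T₁⁴−T_s⁴)/D₁ = σ(T_s⁴−T₂⁴)/D₂, with D₁ = 1/ε₁+1/ε_s−1 = 3.409, D₂ = 1/ε_s+1/ε₂−1 = 2.622.
Solve for T_s⁴: T_s⁴ = (D₂·T₁⁴ + D₁·T₂⁴)/(D₁+D₂) = 1.410×10¹² K⁴.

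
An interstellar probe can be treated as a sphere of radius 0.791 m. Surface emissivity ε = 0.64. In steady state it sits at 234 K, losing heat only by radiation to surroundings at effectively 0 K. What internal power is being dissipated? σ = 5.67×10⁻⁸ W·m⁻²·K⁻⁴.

Steady state: P = εσA T⁴.
A = 4πr² = 7.863 m²; T⁴ = (234)⁴ = 2.998×10⁹ K⁴.
P = 0.64 × 5.67×10⁻⁸ × 7.863 × 2.998×10⁹.

P ≈ 855 W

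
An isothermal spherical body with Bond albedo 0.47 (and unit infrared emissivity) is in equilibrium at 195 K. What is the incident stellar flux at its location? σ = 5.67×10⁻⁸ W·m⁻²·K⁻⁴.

(1−a)S·πr² = σ·4πr²·T⁴ ⇒ S = 4σT⁴/(1−a).
S = 4·5.67×10⁻⁸·1.446×10⁹/0.530.

S ≈ 619 W/m²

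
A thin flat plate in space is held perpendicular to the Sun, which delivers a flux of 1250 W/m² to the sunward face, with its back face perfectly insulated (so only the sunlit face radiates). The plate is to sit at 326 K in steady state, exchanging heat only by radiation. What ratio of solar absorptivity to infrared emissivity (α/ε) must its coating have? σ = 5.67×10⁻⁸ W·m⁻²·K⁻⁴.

α/ε ≈ 0.512

Balance: αS·A = εσ·1A·T⁴ ⇒ α/ε = σT⁴/S.
α/ε = 5.67×10⁻⁸·(326)⁴/1250 = 5.67×10⁻⁸·1.129×10¹⁰/1250.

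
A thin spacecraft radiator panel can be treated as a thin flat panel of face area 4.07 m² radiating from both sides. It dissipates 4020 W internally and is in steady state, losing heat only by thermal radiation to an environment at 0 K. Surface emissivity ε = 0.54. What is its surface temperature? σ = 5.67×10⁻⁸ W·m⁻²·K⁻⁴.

Steady state: internal power = radiated power, P = εσA T⁴.
Radiating area A = 2·4.07 = 8.140 m².
T⁴ = P/(εσA) = 4020/(0.54·5.67×10⁻⁸·8.140) = 1.613×10¹⁰ K⁴.
T = (1.613×10¹⁰)^(1/4).

T ≈ 356 K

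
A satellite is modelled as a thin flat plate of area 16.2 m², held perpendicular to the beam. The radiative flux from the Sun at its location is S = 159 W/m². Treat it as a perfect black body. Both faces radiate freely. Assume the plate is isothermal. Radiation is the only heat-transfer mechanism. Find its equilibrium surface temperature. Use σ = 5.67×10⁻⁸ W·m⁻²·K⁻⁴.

At equilibrium, absorbed power = emitted power.
Absorbing cross-section = A = 16.20 m²; emitting surface = 2A = 32.40 m² (ratio 2).
S·A_cross = εσ·A_surf·T⁴  ⇒  T⁴ = S/(2σ).
T⁴ = 1.00·159/(2·5.67×10⁻⁸) = 1.402×10⁹ K⁴.
T = (1.402×10⁹)^(1/4).

T ≈ 194 K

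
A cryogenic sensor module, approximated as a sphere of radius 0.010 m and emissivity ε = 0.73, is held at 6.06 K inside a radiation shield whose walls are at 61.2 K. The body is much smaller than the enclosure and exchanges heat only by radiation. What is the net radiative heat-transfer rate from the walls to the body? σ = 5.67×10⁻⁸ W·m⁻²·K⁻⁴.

P_net ≈ 7.30×10⁻⁴ W

For a small grey body in a large enclosure: P_net = εσA(T_body⁴ − T_wall⁴).
A = 4πr² = 0.001257 m²; T_body⁴ − T_wall⁴ = 1349 − 1.403×10⁷ = -1.403×10⁷ K⁴.
|P_net| = 0.73·5.67×10⁻⁸·0.001257·1.403×10⁷.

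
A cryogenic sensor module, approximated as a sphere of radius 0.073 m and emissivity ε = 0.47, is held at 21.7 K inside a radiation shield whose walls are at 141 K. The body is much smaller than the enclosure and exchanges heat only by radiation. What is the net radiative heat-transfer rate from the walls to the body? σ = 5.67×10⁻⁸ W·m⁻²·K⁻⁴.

For a small grey body in a large enclosure: P_net = εσA(T_body⁴ − T_wall⁴).
A = 4πr² = 0.06697 m²; T_body⁴ − T_wall⁴ = 2.217×10⁵ − 3.953×10⁸ = -3.950×10⁸ K⁴.
|P_net| = 0.47·5.67×10⁻⁸·0.06697·3.950×10⁸.

P_net ≈ 0.705 W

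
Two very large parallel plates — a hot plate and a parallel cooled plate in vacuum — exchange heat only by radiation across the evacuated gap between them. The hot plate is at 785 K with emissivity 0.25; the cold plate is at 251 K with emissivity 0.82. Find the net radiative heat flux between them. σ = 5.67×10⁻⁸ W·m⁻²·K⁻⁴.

For two infinite grey parallel plates, q = σ(T₁⁴ − T₂⁴)/(1/ε₁ + 1/ε₂ − 1).
T₁⁴ − T₂⁴ = 3.797×10¹¹ − 3.969×10⁹ = 3.758×10¹¹ K⁴.
1/ε₁ + 1/ε₂ − 1 = 4.000 + 1.220 − 1 = 4.220.
q = 5.67×10⁻⁸ × 3.758×10¹¹ / 4.220.

q ≈ 5050 W/m²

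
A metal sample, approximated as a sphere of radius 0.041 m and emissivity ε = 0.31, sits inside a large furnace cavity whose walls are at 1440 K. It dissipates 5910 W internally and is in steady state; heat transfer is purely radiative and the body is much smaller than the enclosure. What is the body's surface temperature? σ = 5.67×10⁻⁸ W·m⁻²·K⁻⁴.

For a small grey body in a large enclosure, net radiated power = εσA(T⁴ − T_w⁴).
Steady state: P = εσA(T⁴ − T_w⁴) with A = 4πr² = 0.02112 m².
T⁴ = P/(εσA) + T_w⁴ = 5910/(0.31·5.67×10⁻⁸·0.02112) + (1440)⁴
    = 1.592×10¹³ + 4.300×10¹² = 2.022×10¹³ K⁴.

T ≈ 2120 K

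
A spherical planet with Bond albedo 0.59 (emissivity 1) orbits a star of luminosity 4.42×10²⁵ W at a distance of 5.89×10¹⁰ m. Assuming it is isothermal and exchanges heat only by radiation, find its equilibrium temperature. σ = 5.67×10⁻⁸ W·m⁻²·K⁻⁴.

T ≈ 207 K

First find the stellar flux at distance d: S = L/(4πd²) = 4.42×10²⁵/(4π·(5.89×10¹⁰)²) = 1014 W/m².
For an isothermal sphere, absorbed (1−a)S·πr² = emitted σ·4πr²·T⁴, so T⁴ = (1−a)S/(4σ).
T⁴ = 0.410·1014/(4·5.67×10⁻⁸) = 1.833×10⁹ K⁴.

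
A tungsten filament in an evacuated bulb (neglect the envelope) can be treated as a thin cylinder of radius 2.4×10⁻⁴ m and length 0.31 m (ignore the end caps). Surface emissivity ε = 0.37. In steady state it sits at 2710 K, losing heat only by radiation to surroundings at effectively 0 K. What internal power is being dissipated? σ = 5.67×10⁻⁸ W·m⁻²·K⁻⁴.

P ≈ 529 W

Steady state: P = εσA T⁴.
A = 2πrL = 4.675×10⁻⁴ m²; T⁴ = (2710)⁴ = 5.394×10¹³ K⁴.
P = 0.37 × 5.67×10⁻⁸ × 4.675×10⁻⁴ × 5.394×10¹³.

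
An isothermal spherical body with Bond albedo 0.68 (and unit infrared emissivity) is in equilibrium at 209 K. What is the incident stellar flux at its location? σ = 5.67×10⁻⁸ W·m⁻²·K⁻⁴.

S ≈ 1350 W/m²

(1−a)S·πr² = σ·4πr²·T⁴ ⇒ S = 4σT⁴/(1−a).
S = 4·5.67×10⁻⁸·1.908×10⁹/0.320.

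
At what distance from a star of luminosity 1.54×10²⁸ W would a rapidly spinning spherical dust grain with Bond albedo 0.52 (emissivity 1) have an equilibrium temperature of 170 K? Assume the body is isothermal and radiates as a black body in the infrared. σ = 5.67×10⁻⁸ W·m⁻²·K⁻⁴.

d ≈ 1.76×10¹² m

For an isothermal black-emitting sphere, (1−a)S·πr² = σ·4πr²·T⁴ ⇒ S = 4σT⁴/(1−a).
S = 4·5.67×10⁻⁸·(170)⁴/0.480 = 394.6 W/m².
Flux falls as S = L/(4πd²), so d = √(L/(4πS)) = √(1.54×10²⁸/(4π·394.6)).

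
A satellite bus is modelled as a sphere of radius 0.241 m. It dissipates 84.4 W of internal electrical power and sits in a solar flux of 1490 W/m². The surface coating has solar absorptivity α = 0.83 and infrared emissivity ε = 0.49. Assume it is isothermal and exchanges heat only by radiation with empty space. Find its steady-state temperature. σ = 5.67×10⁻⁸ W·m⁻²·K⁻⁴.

T ≈ 352 K

At steady state, absorbed solar power + internal power = radiated power.
Absorbed: α·S·A_cross = 0.83·1490·0.1825 = 225.7 W (cross-section πr²).
Total input = 225.7 + 84.4 = 310.1 W.
Radiated: εσ·A_surf·T⁴ with A_surf = 4πr² = 0.7299 m².
T⁴ = 310.1/(0.49·5.67×10⁻⁸·0.7299) = 1.529×10¹⁰ K⁴.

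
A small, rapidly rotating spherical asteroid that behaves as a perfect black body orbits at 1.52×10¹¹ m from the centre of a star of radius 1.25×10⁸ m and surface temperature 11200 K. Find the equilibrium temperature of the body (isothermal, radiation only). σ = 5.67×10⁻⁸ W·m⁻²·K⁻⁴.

The star's surface emits σT_*⁴; at distance d the flux is S = σT_*⁴(R_*/d)².
S = 5.67×10⁻⁸·(11200)⁴·(1.25×10⁸/1.52×10¹¹)² = 603.4 W/m².
For an isothermal sphere T⁴ = (1−a)S/(4σ) = 2.660×10⁹ K⁴.

T ≈ 227 K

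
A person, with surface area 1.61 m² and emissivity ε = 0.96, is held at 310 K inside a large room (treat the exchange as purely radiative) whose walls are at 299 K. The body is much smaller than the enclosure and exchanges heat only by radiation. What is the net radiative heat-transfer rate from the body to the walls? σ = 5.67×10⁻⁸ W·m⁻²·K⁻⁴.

For a small grey body in a large enclosure: P_net = εσA(T_body⁴ − T_wall⁴).
A = 1.61 m²; T_body⁴ − T_wall⁴ = 9.235×10⁹ − 7.993×10⁹ = 1.243×10⁹ K⁴.
|P_net| = 0.96·5.67×10⁻⁸·1.610·1.243×10⁹.

P_net ≈ 109 W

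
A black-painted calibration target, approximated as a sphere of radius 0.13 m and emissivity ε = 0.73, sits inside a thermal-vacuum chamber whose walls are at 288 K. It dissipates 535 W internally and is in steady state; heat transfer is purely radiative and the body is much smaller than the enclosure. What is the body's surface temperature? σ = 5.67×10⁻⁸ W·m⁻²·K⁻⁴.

T ≈ 510 K

For a small grey body in a large enclosure, net radiated power = εσA(T⁴ − T_w⁴).
Steady state: P = εσA(T⁴ − T_w⁴) with A = 4πr² = 0.2124 m².
T⁴ = P/(εσA) + T_w⁴ = 535/(0.73·5.67×10⁻⁸·0.2124) + (288)⁴
    = 6.086×10¹⁰ + 6.880×10⁹ = 6.774×10¹⁰ K⁴.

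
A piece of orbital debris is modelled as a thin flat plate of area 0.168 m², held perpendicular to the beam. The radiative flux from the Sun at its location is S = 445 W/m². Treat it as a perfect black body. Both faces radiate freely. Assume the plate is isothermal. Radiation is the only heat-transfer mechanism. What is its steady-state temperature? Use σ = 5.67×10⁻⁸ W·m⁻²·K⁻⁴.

At equilibrium, absorbed power = emitted power.
Absorbing cross-section = A = 0.1680 m²; emitting surface = 2A = 0.3360 m² (ratio 2).
S·A_cross = εσ·A_surf·T⁴  ⇒  T⁴ = S/(2σ).
T⁴ = 1.00·445/(2·5.67×10⁻⁸) = 3.924×10⁹ K⁴.
T = (3.924×10⁹)^(1/4).

T ≈ 250 K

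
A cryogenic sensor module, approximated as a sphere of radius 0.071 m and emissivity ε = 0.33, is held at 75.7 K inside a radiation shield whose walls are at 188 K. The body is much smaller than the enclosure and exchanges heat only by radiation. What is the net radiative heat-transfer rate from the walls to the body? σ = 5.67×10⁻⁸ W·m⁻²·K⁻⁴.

P_net ≈ 1.44 W

For a small grey body in a large enclosure: P_net = εσA(T_body⁴ − T_wall⁴).
A = 4πr² = 0.06335 m²; T_body⁴ − T_wall⁴ = 3.284×10⁷ − 1.249×10⁹ = -1.216×10⁹ K⁴.
|P_net| = 0.33·5.67×10⁻⁸·0.06335·1.216×10⁹.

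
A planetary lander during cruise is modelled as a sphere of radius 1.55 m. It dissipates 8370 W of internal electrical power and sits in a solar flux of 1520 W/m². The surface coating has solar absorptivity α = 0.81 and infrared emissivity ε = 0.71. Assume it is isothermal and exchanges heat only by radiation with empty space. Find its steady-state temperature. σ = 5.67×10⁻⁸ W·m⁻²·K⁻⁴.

At steady state, absorbed solar power + internal power = radiated power.
Absorbed: α·S·A_cross = 0.81·1520·7.548 = 9293 W (cross-section πr²).
Total input = 9293 + 8370 = 17660 W.
Radiated: εσ·A_surf·T⁴ with A_surf = 4πr² = 30.19 m².
T⁴ = 17660/(0.71·5.67×10⁻⁸·30.19) = 1.453×10¹⁰ K⁴.

T ≈ 347 K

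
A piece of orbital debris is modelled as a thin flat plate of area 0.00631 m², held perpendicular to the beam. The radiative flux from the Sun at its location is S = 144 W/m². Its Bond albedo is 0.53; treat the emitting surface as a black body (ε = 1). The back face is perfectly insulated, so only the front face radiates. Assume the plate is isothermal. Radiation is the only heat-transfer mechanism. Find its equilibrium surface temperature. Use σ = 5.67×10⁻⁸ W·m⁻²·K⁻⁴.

At equilibrium, absorbed power = emitted power.
Absorbing cross-section = A = 0.006310 m²; emitting surface = A = 0.006310 m² (ratio 1).
(1−a)S·A_cross = εσ·A_surf·T⁴  ⇒  T⁴ = (1−a)S/(1σ).
T⁴ = 0.470·144/(1·5.67×10⁻⁸) = 1.194×10⁹ K⁴.
T = (1.194×10⁹)^(1/4).

T ≈ 186 K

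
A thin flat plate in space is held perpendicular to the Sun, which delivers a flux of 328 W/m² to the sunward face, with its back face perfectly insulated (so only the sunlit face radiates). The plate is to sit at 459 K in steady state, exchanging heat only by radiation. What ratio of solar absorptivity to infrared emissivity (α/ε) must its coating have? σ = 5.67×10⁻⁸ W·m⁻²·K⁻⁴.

α/ε ≈ 7.67

Balance: αS·A = εσ·1A·T⁴ ⇒ α/ε = σT⁴/S.
α/ε = 5.67×10⁻⁸·(459)⁴/328 = 5.67×10⁻⁸·4.439×10¹⁰/328.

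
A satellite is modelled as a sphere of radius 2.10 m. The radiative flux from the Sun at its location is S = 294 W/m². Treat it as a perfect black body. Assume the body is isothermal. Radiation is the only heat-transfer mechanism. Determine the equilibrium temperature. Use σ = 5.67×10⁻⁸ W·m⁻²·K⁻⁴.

T ≈ 190 K

At equilibrium, absorbed power = emitted power.
Absorbing cross-section = πr² = 13.85 m²; emitting surface = 4πr² = 55.42 m² (ratio 4).
S·A_cross = εσ·A_surf·T⁴  ⇒  T⁴ = S/(4σ).
T⁴ = 1.00·294/(4·5.67×10⁻⁸) = 1.296×10⁹ K⁴.
T = (1.296×10⁹)^(1/4).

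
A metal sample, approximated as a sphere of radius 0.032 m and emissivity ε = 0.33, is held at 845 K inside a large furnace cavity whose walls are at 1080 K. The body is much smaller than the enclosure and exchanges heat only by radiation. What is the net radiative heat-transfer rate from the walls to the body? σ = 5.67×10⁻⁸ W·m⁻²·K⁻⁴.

For a small grey body in a large enclosure: P_net = εσA(T_body⁴ − T_wall⁴).
A = 4πr² = 0.01287 m²; T_body⁴ − T_wall⁴ = 5.098×10¹¹ − 1.360×10¹² = -8.507×10¹¹ K⁴.
|P_net| = 0.33·5.67×10⁻⁸·0.01287·8.507×10¹¹.

P_net ≈ 205 W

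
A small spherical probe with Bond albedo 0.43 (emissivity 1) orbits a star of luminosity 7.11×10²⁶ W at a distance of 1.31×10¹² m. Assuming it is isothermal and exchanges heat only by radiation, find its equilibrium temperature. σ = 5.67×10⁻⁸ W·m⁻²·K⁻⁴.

First find the stellar flux at distance d: S = L/(4πd²) = 7.11×10²⁶/(4π·(1.31×10¹²)²) = 32.97 W/m².
For an isothermal sphere, absorbed (1−a)S·πr² = emitted σ·4πr²·T⁴, so T⁴ = (1−a)S/(4σ).
T⁴ = 0.570·32.97/(4·5.67×10⁻⁸) = 8.286×10⁷ K⁴.

T ≈ 95.4 K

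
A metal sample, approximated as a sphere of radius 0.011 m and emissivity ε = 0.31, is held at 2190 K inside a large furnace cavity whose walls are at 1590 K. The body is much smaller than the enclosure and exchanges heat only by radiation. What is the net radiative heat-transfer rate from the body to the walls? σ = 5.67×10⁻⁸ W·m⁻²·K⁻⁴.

P_net ≈ 444 W

For a small grey body in a large enclosure: P_net = εσA(T_body⁴ − T_wall⁴).
A = 4πr² = 0.001521 m²; T_body⁴ − T_wall⁴ = 2.300×10¹³ − 6.391×10¹² = 1.661×10¹³ K⁴.
|P_net| = 0.31·5.67×10⁻⁸·0.001521·1.661×10¹³.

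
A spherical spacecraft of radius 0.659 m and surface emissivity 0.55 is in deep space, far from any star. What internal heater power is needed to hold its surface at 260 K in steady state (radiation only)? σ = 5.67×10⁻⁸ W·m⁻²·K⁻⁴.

P ≈ 778 W

P = εσ·4πr²·T⁴.
4πr² = 5.457 m²; T⁴ = 4.570×10⁹ K⁴.
P = 0.55·5.67×10⁻⁸·5.457·4.570×10⁹.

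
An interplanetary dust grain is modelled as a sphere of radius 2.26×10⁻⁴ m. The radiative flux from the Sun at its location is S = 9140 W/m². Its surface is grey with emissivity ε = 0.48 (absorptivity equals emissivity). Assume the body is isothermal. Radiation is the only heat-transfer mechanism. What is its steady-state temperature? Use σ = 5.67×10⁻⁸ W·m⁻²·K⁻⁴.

At equilibrium, absorbed power = emitted power.
Absorbing cross-section = πr² = 1.605×10⁻⁷ m²; emitting surface = 4πr² = 6.418×10⁻⁷ m² (ratio 4).
εS·A_cross = εσ·A_surf·T⁴  ⇒  T⁴ = S/(4σ)   (ε cancels).
T⁴ = 9140/(4·5.67×10⁻⁸) = 4.030×10¹⁰ K⁴.
T = (4.030×10¹⁰)^(1/4).

T ≈ 448 K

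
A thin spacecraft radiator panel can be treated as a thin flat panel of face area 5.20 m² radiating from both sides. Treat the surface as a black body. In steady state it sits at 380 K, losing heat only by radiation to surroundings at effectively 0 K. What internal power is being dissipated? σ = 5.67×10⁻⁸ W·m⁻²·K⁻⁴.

Steady state: P = εσA T⁴.
A = 2·5.20 = 10.40 m²; T⁴ = (380)⁴ = 2.085×10¹⁰ K⁴.
P = 1.0 × 5.67×10⁻⁸ × 10.40 × 2.085×10¹⁰.

P ≈ 12300 W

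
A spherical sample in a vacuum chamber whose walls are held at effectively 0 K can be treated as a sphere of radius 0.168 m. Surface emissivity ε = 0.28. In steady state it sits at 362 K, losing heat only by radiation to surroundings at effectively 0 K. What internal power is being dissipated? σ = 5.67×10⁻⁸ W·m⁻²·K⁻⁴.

Steady state: P = εσA T⁴.
A = 4πr² = 0.3547 m²; T⁴ = (362)⁴ = 1.717×10¹⁰ K⁴.
P = 0.28 × 5.67×10⁻⁸ × 0.3547 × 1.717×10¹⁰.

P ≈ 96.7 W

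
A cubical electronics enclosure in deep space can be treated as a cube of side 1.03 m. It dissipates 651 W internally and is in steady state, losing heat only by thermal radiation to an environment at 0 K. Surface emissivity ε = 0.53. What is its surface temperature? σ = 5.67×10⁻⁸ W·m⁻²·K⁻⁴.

T ≈ 242 K

Steady state: internal power = radiated power, P = εσA T⁴.
Radiating area A = 6L² = 6.365 m².
T⁴ = P/(εσA) = 651/(0.53·5.67×10⁻⁸·6.365) = 3.403×10⁹ K⁴.
T = (3.403×10⁹)^(1/4).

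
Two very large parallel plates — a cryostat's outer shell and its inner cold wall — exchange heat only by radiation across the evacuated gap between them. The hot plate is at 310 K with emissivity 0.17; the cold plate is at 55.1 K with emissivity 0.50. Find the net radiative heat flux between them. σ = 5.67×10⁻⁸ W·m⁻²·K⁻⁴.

For two infinite grey parallel plates, q = σ(T₁⁴ − T₂⁴)/(1/ε₁ + 1/ε₂ − 1).
T₁⁴ − T₂⁴ = 9.235×10⁹ − 9.217×10⁶ = 9.226×10⁹ K⁴.
1/ε₁ + 1/ε₂ − 1 = 5.882 + 2.000 − 1 = 6.882.
q = 5.67×10⁻⁸ × 9.226×10⁹ / 6.882.

q ≈ 76.0 W/m²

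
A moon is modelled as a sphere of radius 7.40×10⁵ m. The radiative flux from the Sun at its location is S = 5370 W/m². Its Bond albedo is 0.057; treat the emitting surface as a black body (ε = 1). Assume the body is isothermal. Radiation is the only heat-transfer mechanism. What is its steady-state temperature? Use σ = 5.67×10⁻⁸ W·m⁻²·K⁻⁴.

At equilibrium, absorbed power = emitted power.
Absorbing cross-section = πr² = 1.720×10¹² m²; emitting surface = 4πr² = 6.881×10¹² m² (ratio 4).
(1−a)S·A_cross = εσ·A_surf·T⁴  ⇒  T⁴ = (1−a)S/(4σ).
T⁴ = 0.943·5370/(4·5.67×10⁻⁸) = 2.233×10¹⁰ K⁴.
T = (2.233×10¹⁰)^(1/4).

T ≈ 387 K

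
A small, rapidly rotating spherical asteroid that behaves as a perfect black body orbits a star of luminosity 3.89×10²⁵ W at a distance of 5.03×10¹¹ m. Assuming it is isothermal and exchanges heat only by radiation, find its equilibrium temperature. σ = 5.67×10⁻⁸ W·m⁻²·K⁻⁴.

T ≈ 85.7 K

First find the stellar flux at distance d: S = L/(4πd²) = 3.89×10²⁵/(4π·(5.03×10¹¹)²) = 12.23 W/m².
For an isothermal sphere, absorbed (1−a)S·πr² = emitted σ·4πr²·T⁴, so T⁴ = (1−a)S/(4σ).
T⁴ = 1.00·12.23/(4·5.67×10⁻⁸) = 5.395×10⁷ K⁴.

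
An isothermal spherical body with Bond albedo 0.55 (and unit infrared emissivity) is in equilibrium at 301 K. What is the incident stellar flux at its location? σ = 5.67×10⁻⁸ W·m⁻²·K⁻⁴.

S ≈ 4140 W/m²

(1−a)S·πr² = σ·4πr²·T⁴ ⇒ S = 4σT⁴/(1−a).
S = 4·5.67×10⁻⁸·8.209×10⁹/0.450.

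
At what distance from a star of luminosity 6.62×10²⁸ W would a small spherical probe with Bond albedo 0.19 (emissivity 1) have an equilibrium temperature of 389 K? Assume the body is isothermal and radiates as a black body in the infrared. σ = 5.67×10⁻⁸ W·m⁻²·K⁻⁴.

d ≈ 9.06×10¹¹ m

For an isothermal black-emitting sphere, (1−a)S·πr² = σ·4πr²·T⁴ ⇒ S = 4σT⁴/(1−a).
S = 4·5.67×10⁻⁸·(389)⁴/0.810 = 6411 W/m².
Flux falls as S = L/(4πd²), so d = √(L/(4πS)) = √(6.62×10²⁸/(4π·6411)).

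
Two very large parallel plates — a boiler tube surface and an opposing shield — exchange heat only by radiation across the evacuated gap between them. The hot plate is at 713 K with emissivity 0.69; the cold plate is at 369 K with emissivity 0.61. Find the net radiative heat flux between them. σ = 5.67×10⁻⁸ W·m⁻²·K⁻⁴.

For two infinite grey parallel plates, q = σ(T₁⁴ − T₂⁴)/(1/ε₁ + 1/ε₂ − 1).
T₁⁴ − T₂⁴ = 2.584×10¹¹ − 1.854×10¹⁰ = 2.399×10¹¹ K⁴.
1/ε₁ + 1/ε₂ − 1 = 1.449 + 1.639 − 1 = 2.089.
q = 5.67×10⁻⁸ × 2.399×10¹¹ / 2.089.

q ≈ 6510 W/m²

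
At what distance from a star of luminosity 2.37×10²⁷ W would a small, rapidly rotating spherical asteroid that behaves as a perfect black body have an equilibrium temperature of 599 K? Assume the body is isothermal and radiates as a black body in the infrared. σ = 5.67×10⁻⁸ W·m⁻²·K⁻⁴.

For an isothermal black-emitting sphere, (1−a)S·πr² = σ·4πr²·T⁴ ⇒ S = 4σT⁴/(1−a).
S = 4·5.67×10⁻⁸·(599)⁴/1.00 = 29200 W/m².
Flux falls as S = L/(4πd²), so d = √(L/(4πS)) = √(2.37×10²⁷/(4π·29200)).

d ≈ 8.04×10¹⁰ m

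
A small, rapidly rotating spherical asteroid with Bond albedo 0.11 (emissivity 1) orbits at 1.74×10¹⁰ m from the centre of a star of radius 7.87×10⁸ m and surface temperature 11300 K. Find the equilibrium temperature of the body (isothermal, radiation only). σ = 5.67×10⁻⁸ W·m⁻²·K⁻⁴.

T ≈ 1650 K

The star's surface emits σT_*⁴; at distance d the flux is S = σT_*⁴(R_*/d)².
S = 5.67×10⁻⁸·(11300)⁴·(7.87×10⁸/1.74×10¹⁰)² = 1.891×10⁶ W/m².
For an isothermal sphere T⁴ = (1−a)S/(4σ) = 7.422×10¹² K⁴.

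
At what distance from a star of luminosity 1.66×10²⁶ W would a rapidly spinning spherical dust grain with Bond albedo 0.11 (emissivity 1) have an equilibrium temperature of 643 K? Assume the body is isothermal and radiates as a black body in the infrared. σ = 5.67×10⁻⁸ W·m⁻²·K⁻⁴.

d ≈ 1.74×10¹⁰ m

For an isothermal black-emitting sphere, (1−a)S·πr² = σ·4πr²·T⁴ ⇒ S = 4σT⁴/(1−a).
S = 4·5.67×10⁻⁸·(643)⁴/0.890 = 43560 W/m².
Flux falls as S = L/(4πd²), so d = √(L/(4πS)) = √(1.66×10²⁶/(4π·43560)).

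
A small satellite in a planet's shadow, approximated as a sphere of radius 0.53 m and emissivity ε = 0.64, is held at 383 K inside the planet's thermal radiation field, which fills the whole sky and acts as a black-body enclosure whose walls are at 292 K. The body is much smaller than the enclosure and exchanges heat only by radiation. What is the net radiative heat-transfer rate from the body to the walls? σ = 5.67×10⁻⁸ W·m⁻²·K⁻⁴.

For a small grey body in a large enclosure: P_net = εσA(T_body⁴ − T_wall⁴).
A = 4πr² = 3.530 m²; T_body⁴ − T_wall⁴ = 2.152×10¹⁰ − 7.270×10⁹ = 1.425×10¹⁰ K⁴.
|P_net| = 0.64·5.67×10⁻⁸·3.530·1.425×10¹⁰.

P_net ≈ 1830 W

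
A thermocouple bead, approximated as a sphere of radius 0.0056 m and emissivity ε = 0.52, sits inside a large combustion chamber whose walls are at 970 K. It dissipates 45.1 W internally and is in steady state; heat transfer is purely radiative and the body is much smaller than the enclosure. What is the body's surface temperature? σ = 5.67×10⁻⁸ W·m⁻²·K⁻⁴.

For a small grey body in a large enclosure, net radiated power = εσA(T⁴ − T_w⁴).
Steady state: P = εσA(T⁴ − T_w⁴) with A = 4πr² = 3.941×10⁻⁴ m².
T⁴ = P/(εσA) + T_w⁴ = 45.1/(0.52·5.67×10⁻⁸·3.941×10⁻⁴) + (970)⁴
    = 3.882×10¹² + 8.853×10¹¹ = 4.767×10¹² K⁴.

T ≈ 1480 K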